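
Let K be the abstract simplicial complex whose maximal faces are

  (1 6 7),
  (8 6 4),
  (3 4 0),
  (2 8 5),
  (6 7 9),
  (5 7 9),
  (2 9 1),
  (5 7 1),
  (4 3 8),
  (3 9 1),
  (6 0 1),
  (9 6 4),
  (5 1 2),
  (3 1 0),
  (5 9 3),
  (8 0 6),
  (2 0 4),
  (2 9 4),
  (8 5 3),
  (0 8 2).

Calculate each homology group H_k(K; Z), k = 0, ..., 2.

Take the total order 0 < 1 < 2 < 3 < 4 < 5 < 6 < 7 < 8 < 9 on the vertex set. Then K (dimension 2) consists of the simplices:

  0-simplices (10): [0], [1], [2], [3], [4], [5], [6], [7], [8], [9]
  1-simplices (30): (30 of them)
  2-simplices (20): (20 of them)

so the chain groups are C_0 ≅ Z^10, C_1 ≅ Z^30, C_2 ≅ Z^20.

∂_1: C_1 → C_0 is given by ∂[p,q] = [q] − [p].
The resulting 10×30 matrix has rank 9, and its Smith normal form has invariant factors (1,1,1,1,1,1,1,1,1).

The boundary map ∂_2: C_2 → C_1 acts by ∂[p,q,r] = [q,r] − [p,r] + [p,q]. For instance
  ∂[0,2,8] = [2,8] − [0,8] + [0,2],
  ∂[6,7,9] = [7,9] − [6,9] + [6,7].
This gives a 30×20 integer matrix of rank 20; reducing to Smith normal form yields diagonal entries (1,1,1,1,1,1,1,1,1,1,1,1,1,1,1,1,1,1,1,2).

Now H_k = ker ∂_k / im ∂_{k+1}, so:

  H_0: rank C_0 − rank ∂_1 = 10 − 9 = 1, and the invariant factors of ∂_1 are all 1, so H_0 = Z.
  H_1: rank ker ∂_1 − rank ∂_2 = (30 − 9) − 20 = 1, and ∂_2 has invariant factor 2 > 1, so H_1 = Z ⊕ Z_2.
  H_2: rank ker ∂_2 − rank ∂_3 = (20 − 20) − 0 = 0, and there is no ∂_3, so H_2 = 0.

As a check, the Euler characteristic is 10 − 30 + 20 = 0, which agrees with 1 − 1 + 0 = 0.
(K is a triangulation of the Klein bottle.)

H_0 ≅ Z,  H_1 ≅ Z ⊕ Z_2,  H_2 = 0.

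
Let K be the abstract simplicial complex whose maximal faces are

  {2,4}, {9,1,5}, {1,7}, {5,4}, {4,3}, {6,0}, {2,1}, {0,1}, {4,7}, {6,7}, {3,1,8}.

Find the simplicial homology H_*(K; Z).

H_0 = Z,  H_1 = Z^4,  H_2 = 0.

K has 10 vertices, 15 edges, 2 triangles.
rank ∂_0 = 0, rank ∂_1 = 9 ⇒ b_0 = 10 − 0 − 9 = 1; all invariant factors of ∂_1 are 1 so no torsion. So H_0 ≅ Z.
rank ∂_1 = 9, rank ∂_2 = 2 ⇒ b_1 = 15 − 9 − 2 = 4; all invariant factors of ∂_2 are 1 so no torsion. So H_1 ≅ Z^4.
rank ∂_2 = 2, rank ∂_3 = 0 ⇒ b_2 = 2 − 2 − 0 = 0. So H_2 ≅ 0.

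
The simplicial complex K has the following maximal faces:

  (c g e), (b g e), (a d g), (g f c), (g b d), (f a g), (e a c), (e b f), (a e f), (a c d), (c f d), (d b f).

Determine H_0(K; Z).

H_0 ≅ Z.

Take the total order a < b < c < d < e < f < g on the vertex set. Then K (dimension 2) consists of the simplices:

  0-simplices (7): a, b, c, d, e, f, g
  1-simplices (18): ac, ad, ae, af, ag, bd, be, bf, bg, cd, ce, cf, cg, df, dg, ef, eg, fg
  2-simplices (12): acd, ace, adg, aef, afg, bdf, bdg, bef, beg, cdf, ceg, cfg

Hence C_0 ≅ Z^7, C_1 ≅ Z^18, C_2 ≅ Z^12.

∂_1: C_1 → C_0 is given by ∂[p,q] = [q] − [p]. For instance
  ∂bd = d − b.
This gives a 7×18 integer matrix of rank 6; reducing to Smith normal form yields diagonal entries (1,1,1,1,1,1).

Boundary ∂_2: C_2 → C_1 sends each 2-simplex [p,q,r] to [q,r] − [p,r] + [p,q]. For instance
  ∂adg = dg − ag + ad,
  ∂ace = ce − ae + ac.
As a 18×12 matrix over Z this has rank 12, with invariant factors (1,1,1,1,1,1,1,1,1,1,1,2).

Now H_k = ker ∂_k / im ∂_{k+1}, so:

  H_0: rank C_0 − rank ∂_1 = 7 − 6 = 1, and the invariant factors of ∂_1 are all 1, so H_0 ≅ Z.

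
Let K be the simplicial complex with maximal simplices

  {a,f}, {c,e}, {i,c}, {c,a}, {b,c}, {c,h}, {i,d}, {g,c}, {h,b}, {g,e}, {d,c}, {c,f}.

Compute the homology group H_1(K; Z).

Order the vertices as a < b < c < d < e < f < g < h < i. Listing each simplex with vertices in this order, K has dimension 1 with simplices:

  0-simplices (9): a, b, c, d, e, f, g, h, i
  1-simplices (12): ac, af, bc, bh, cd, ce, cf, cg, ch, ci, di, eg

so the chain groups are C_0 ≅ Z^9, C_1 ≅ Z^12.

∂_1: C_1 → C_0 maps an edge to its endpoints' difference, ∂[p,q] = q − p. For instance
  ∂af = f − a.
The resulting 9×12 matrix has rank 8, and its Smith normal form has invariant factors (1,1,1,1,1,1,1,1).

Reading off H_k = ker ∂_k / im ∂_{k+1}:

  H_1: rank ker ∂_1 − rank ∂_2 = (12 − 8) − 0 = 4, and there is no ∂_2, so H_1 ≅ Z^4.

H_1 = Z^4.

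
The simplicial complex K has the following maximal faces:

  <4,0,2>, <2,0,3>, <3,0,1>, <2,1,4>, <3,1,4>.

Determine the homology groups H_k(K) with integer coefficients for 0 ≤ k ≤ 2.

K has 5 vertices, 10 edges, 5 triangles.
rank ∂_0 = 0, rank ∂_1 = 4 ⇒ b_0 = 5 − 0 − 4 = 1; all invariant factors of ∂_1 are 1 so no torsion. So H_0 = Z.
rank ∂_1 = 4, rank ∂_2 = 5 ⇒ b_1 = 10 − 4 − 5 = 1; all invariant factors of ∂_2 are 1 so no torsion. So H_1 = Z.
rank ∂_2 = 5, rank ∂_3 = 0 ⇒ b_2 = 5 − 5 − 0 = 0. So H_2 = 0.

H_0 = Z,  H_1 = Z,  H_2 = 0.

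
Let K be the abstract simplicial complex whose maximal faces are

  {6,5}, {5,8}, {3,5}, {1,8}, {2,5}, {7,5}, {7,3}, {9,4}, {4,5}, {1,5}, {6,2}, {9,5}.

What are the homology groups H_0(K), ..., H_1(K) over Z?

Fix the vertex order 1 < 2 < 3 < 4 < 5 < 6 < 7 < 8 < 9 and write every simplex with vertices in increasing order. Then dim K = 1 and the simplices of K are:

  0-simplices (9): [1], [2], [3], [4], [5], [6], [7], [8], [9]
  1-simplices (12): [1,5], [1,8], [2,5], [2,6], [3,5], [3,7], [4,5], [4,9], [5,6], [5,7], [5,8], [5,9]

so the chain groups are C_0 ≅ Z^9, C_1 ≅ Z^12.

Boundary ∂_1: C_1 → C_0 maps an edge to its endpoints' difference, ∂[p,q] = q − p.
The 9×12 boundary matrix has rank 8 and Smith normal form diag(1,1,1,1,1,1,1,1).

From H_k ≅ ker(∂_k) / im(∂_{k+1}) we obtain:

  H_0: rank C_0 − rank ∂_1 = 9 − 8 = 1, and the invariant factors of ∂_1 are all 1, so H_0 ≅ Z.
  H_1: rank ker ∂_1 − rank ∂_2 = (12 − 8) − 0 = 4, and there is no ∂_2, so H_1 ≅ Z^4.

As a check, the Euler characteristic is 9 − 12 = -3, which agrees with 1 − 4 = -3.
(K is a triangulation of a wedge of 4 circles.)

H_0 = Z,  H_1 = Z^4.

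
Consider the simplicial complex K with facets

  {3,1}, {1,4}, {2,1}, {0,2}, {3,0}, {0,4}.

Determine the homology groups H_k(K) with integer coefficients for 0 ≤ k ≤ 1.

Fix the vertex order 0 < 1 < 2 < 3 < 4 and write every simplex with vertices in increasing order. Then dim K = 1 and the simplices of K are:

  0-simplices (5): [0], [1], [2], [3], [4]
  1-simplices (6): [0,2], [0,3], [0,4], [1,2], [1,3], [1,4]

giving chain groups C_0 ≅ Z^5, C_1 ≅ Z^6.

∂_1: C_1 → C_0 sends each edge [p,q] (with p < q) to q − p. For instance
  ∂[1,3] = [3] − [1].
This gives a 5×6 integer matrix of rank 4; reducing to Smith normal form yields diagonal entries (1,1,1,1).

Reading off H_k = ker ∂_k / im ∂_{k+1}:

  H_0: rank C_0 − rank ∂_1 = 5 − 4 = 1, and the invariant factors of ∂_1 are all 1, so H_0 ≅ Z.
  H_1: rank ker ∂_1 − rank ∂_2 = (6 − 4) − 0 = 2, and there is no ∂_2, so H_1 ≅ Z^2.

H_0 ≅ Z,  H_1 ≅ Z^2.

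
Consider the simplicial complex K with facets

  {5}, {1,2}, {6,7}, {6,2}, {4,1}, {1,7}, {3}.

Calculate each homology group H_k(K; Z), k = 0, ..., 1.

H_0 = Z^3,  H_1 = Z.

Take the total order 1 < 2 < 3 < 4 < 5 < 6 < 7 on the vertex set. Then K (dimension 1) consists of the simplices:

  0-simplices (7): [1], [2], [3], [4], [5], [6], [7]
  1-simplices (5): [1,2], [1,4], [1,7], [2,6], [6,7]

giving chain groups C_0 ≅ Z^7, C_1 ≅ Z^5.

∂_1: C_1 → C_0 sends each edge [p,q] (with p < q) to q − p.
The 7×5 boundary matrix has rank 4 and Smith normal form diag(1,1,1,1).

Reading off H_k = ker ∂_k / im ∂_{k+1}:

  H_0: rank C_0 − rank ∂_1 = 7 − 4 = 3, and the invariant factors of ∂_1 are all 1, so H_0 = Z^3.
  H_1: rank ker ∂_1 − rank ∂_2 = (5 − 4) − 0 = 1, and there is no ∂_2, so H_1 = Z.

As a check, the Euler characteristic is 7 − 5 = 2, which agrees with 3 − 1 = 2.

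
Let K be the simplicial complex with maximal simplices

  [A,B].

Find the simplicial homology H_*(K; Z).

Fix the vertex order A < B and write every simplex with vertices in increasing order. Then dim K = 1 and the simplices of K are:

  0-simplices (2): A, B
  1-simplices (1): AB

so the chain groups are C_0 ≅ Z^2, C_1 ≅ Z^1.

The boundary map ∂_1: C_1 → C_0 maps an edge to its endpoints' difference, ∂[p,q] = q − p. For instance
  ∂AB = B − A.
This gives a 2×1 integer matrix of rank 1; reducing to Smith normal form yields diagonal entries (1).

From H_k ≅ ker(∂_k) / im(∂_{k+1}) we obtain:

  H_0: rank C_0 − rank ∂_1 = 2 − 1 = 1, and the invariant factors of ∂_1 are all 1, so H_0 = Z.
  H_1: rank ker ∂_1 − rank ∂_2 = (1 − 1) − 0 = 0, and there is no ∂_2, so H_1 = 0.

As a check, the Euler characteristic is 2 − 1 = 1, which agrees with 1 − 0 = 1.

H_0 ≅ Z,  H_1 = 0.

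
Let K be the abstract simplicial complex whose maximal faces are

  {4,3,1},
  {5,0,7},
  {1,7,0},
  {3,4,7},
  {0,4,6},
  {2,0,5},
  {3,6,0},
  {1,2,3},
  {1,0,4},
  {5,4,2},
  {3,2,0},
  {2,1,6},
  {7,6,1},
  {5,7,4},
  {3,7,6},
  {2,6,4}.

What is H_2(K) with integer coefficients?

H_2 ≅ Z.

We work with the vertex ordering 0 < 1 < 2 < 3 < 4 < 5 < 6 < 7. The simplices of K, each written with vertices in increasing order, are:

  0-simplices (8): [0], [1], [2], [3], [4], [5], [6], [7]
  1-simplices (24): (24 of them)
  2-simplices (16): [0,1,4], [0,1,7], [0,2,3], [0,2,5], [0,3,6], [0,4,6], [0,5,7], [1,2,3], [1,2,6], [1,3,4], [1,6,7], [2,4,5], [2,4,6], [3,4,7], [3,6,7], [4,5,7]

Hence C_0 ≅ Z^8, C_1 ≅ Z^24, C_2 ≅ Z^16.

∂_1: C_1 → C_0 maps an edge to its endpoints' difference, ∂[p,q] = q − p. For instance
  ∂[4,6] = [6] − [4].
The 8×24 boundary matrix has rank 7 and Smith normal form diag(1,1,1,1,1,1,1).

∂_2: C_2 → C_1 sends each 2-simplex [p,q,r] to [q,r] − [p,r] + [p,q]. For instance
  ∂[1,2,6] = [2,6] − [1,6] + [1,2],
  ∂[0,1,7] = [1,7] − [0,7] + [0,1].
The 24×16 boundary matrix has rank 15 and Smith normal form diag(1,1,1,1,1,1,1,1,1,1,1,1,1,1,1).

Now H_k = ker ∂_k / im ∂_{k+1}, so:

  H_2: rank ker ∂_2 − rank ∂_3 = (16 − 15) − 0 = 1, and there is no ∂_3, so H_2 ≅ Z.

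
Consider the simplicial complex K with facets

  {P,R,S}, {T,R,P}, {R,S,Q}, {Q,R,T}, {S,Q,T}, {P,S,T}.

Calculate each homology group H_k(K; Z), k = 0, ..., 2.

H_0 = Z,  H_1 = 0,  H_2 = Z.

Take the total order P < Q < R < S < T on the vertex set. Then K (dimension 2) consists of the simplices:

  0-simplices (5): P, Q, R, S, T
  1-simplices (9): PR, PS, PT, QR, QS, QT, RS, RT, ST
  2-simplices (6): PRS, PRT, PST, QRS, QRT, QST

Hence C_0 ≅ Z^5, C_1 ≅ Z^9, C_2 ≅ Z^6.

∂_1: C_1 → C_0 is given by ∂[p,q] = [q] − [p]. For instance
  ∂ST = T − S.
The resulting 5×9 matrix has rank 4, and its Smith normal form has invariant factors (1,1,1,1).

Boundary ∂_2: C_2 → C_1 sends each 2-simplex [p,q,r] to [q,r] − [p,r] + [p,q]. For instance
  ∂QRT = RT − QT + QR,
  ∂QRS = RS − QS + QR.
As a 9×6 matrix over Z this has rank 5, with invariant factors (1,1,1,1,1).

From H_k ≅ ker(∂_k) / im(∂_{k+1}) we obtain:

  H_0: rank C_0 − rank ∂_1 = 5 − 4 = 1, and the invariant factors of ∂_1 are all 1, so H_0 = Z.
  H_1: rank ker ∂_1 − rank ∂_2 = (9 − 4) − 5 = 0, and the invariant factors of ∂_2 are all 1, so H_1 = 0.
  H_2: rank ker ∂_2 − rank ∂_3 = (6 − 5) − 0 = 1, and there is no ∂_3, so H_2 = Z.

As a check, the Euler characteristic is 5 − 9 + 6 = 2, which agrees with 1 − 0 + 1 = 2.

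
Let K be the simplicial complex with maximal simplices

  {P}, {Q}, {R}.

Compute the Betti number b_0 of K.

Fix the vertex order P < Q < R and write every simplex with vertices in increasing order. Then dim K = 0 and the simplices of K are:

  0-simplices (3): P, Q, R

giving chain groups C_0 ≅ Z^3.

Reading off H_k = ker ∂_k / im ∂_{k+1}:

  H_0: rank C_0 − rank ∂_1 = 3 − 0 = 3, and there is no ∂_1, so H_0 = Z^3.

Hence the Betti numbers are b_0 = 3.

b_0 = 3.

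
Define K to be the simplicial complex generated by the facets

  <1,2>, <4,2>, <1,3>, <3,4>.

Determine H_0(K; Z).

K has 4 vertices, 4 edges.
rank ∂_0 = 0, rank ∂_1 = 3 ⇒ b_0 = 4 − 0 − 3 = 1; all invariant factors of ∂_1 are 1 so no torsion. So H_0 = Z.

H_0 ≅ Z.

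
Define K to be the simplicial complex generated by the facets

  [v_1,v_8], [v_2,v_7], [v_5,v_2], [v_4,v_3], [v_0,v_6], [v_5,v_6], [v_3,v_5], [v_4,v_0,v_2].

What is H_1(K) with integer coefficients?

We work with the vertex ordering v_0 < v_1 < v_2 < v_3 < v_4 < v_5 < v_6 < v_7 < v_8. The simplices of K, each written with vertices in increasing order, are:

  0-simplices (9): [v_0], [v_1], [v_2], [v_3], [v_4], [v_5], [v_6], [v_7], [v_8]
  1-simplices (10): [v_0,v_2], [v_0,v_4], [v_0,v_6], [v_1,v_8], [v_2,v_4], [v_2,v_5], [v_2,v_7], [v_3,v_4], [v_3,v_5], [v_5,v_6]
  2-simplices (1): [v_0,v_2,v_4]

Hence C_0 ≅ Z^9, C_1 ≅ Z^10, C_2 ≅ Z^1.

∂_1: C_1 → C_0 is given by ∂[p,q] = [q] − [p].
The resulting 9×10 matrix has rank 7, and its Smith normal form has invariant factors (1,1,1,1,1,1,1).

The boundary map ∂_2: C_2 → C_1 sends each 2-simplex [p,q,r] to [q,r] − [p,r] + [p,q]. For instance
  ∂[v_0,v_2,v_4] = [v_2,v_4] − [v_0,v_4] + [v_0,v_2].
This gives a 10×1 integer matrix of rank 1; reducing to Smith normal form yields diagonal entries (1).

Now H_k = ker ∂_k / im ∂_{k+1}, so:

  H_1: rank ker ∂_1 − rank ∂_2 = (10 − 7) − 1 = 2, and the invariant factors of ∂_2 are all 1, so H_1 = Z^2.

H_1 ≅ Z^2.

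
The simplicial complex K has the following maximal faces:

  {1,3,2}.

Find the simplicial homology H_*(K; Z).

H_0 = Z,  H_1 = 0,  H_2 = 0.

We work with the vertex ordering 1 < 2 < 3. The simplices of K, each written with vertices in increasing order, are:

  0-simplices (3): [1], [2], [3]
  1-simplices (3): [1,2], [1,3], [2,3]
  2-simplices (1): [1,2,3]

so the chain groups are C_0 ≅ Z^3, C_1 ≅ Z^3, C_2 ≅ Z^1.

∂_1: C_1 → C_0 maps an edge to its endpoints' difference, ∂[p,q] = q − p.
The resulting 3×3 matrix has rank 2, and its Smith normal form has invariant factors (1,1).

∂_2: C_2 → C_1 sends each 2-simplex [p,q,r] to [q,r] − [p,r] + [p,q]. For instance
  ∂[1,2,3] = [2,3] − [1,3] + [1,2].
This gives a 3×1 integer matrix of rank 1; reducing to Smith normal form yields diagonal entries (1).

Reading off H_k = ker ∂_k / im ∂_{k+1}:

  H_0: rank C_0 − rank ∂_1 = 3 − 2 = 1, and the invariant factors of ∂_1 are all 1, so H_0 = Z.
  H_1: rank ker ∂_1 − rank ∂_2 = (3 − 2) − 1 = 0, and the invariant factors of ∂_2 are all 1, so H_1 = 0.
  H_2: rank ker ∂_2 − rank ∂_3 = (1 − 1) − 0 = 0, and there is no ∂_3, so H_2 = 0.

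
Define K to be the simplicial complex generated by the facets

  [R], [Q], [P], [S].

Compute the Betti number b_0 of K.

Fix the vertex order P < Q < R < S and write every simplex with vertices in increasing order. Then dim K = 0 and the simplices of K are:

  0-simplices (4): P, Q, R, S

Hence C_0 ≅ Z^4.

From H_k ≅ ker(∂_k) / im(∂_{k+1}) we obtain:

  H_0: rank C_0 − rank ∂_1 = 4 − 0 = 4, and there is no ∂_1, so H_0 ≅ Z^4.

Hence the Betti numbers are b_0 = 4.

b_0 = 4.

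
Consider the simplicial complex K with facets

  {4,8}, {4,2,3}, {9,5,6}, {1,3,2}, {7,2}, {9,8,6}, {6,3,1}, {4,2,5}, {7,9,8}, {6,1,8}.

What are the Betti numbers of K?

K has 9 vertices, 19 edges, 8 triangles.
rank ∂_0 = 0, rank ∂_1 = 8 ⇒ b_0 = 9 − 0 − 8 = 1; all invariant factors of ∂_1 are 1 so no torsion. So H_0 ≅ Z.
rank ∂_1 = 8, rank ∂_2 = 8 ⇒ b_1 = 19 − 8 − 8 = 3; all invariant factors of ∂_2 are 1 so no torsion. So H_1 ≅ Z^3.
rank ∂_2 = 8, rank ∂_3 = 0 ⇒ b_2 = 8 − 8 − 0 = 0. So H_2 ≅ 0.

b_0 = 1, b_1 = 3, b_2 = 0.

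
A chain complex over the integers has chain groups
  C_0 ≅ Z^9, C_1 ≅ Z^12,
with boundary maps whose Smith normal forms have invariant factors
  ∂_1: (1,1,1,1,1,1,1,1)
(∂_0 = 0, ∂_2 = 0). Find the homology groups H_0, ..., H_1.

H_0 ≅ Z,  H_1 ≅ Z^4.

H_0: b_0 = 9 − 0 − 8 = 1; torsion from ∂_1 factors > 1: none. So H_0 ≅ Z.
H_1: b_1 = 12 − 8 − 0 = 4; torsion from ∂_2 factors > 1: none. So H_1 ≅ Z^4.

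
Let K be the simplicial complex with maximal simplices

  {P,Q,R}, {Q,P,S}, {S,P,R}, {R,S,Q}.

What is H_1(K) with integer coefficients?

Take the total order P < Q < R < S on the vertex set. Then K (dimension 2) consists of the simplices:

  0-simplices (4): P, Q, R, S
  1-simplices (6): PQ, PR, PS, QR, QS, RS
  2-simplices (4): PQR, PQS, PRS, QRS

giving chain groups C_0 ≅ Z^4, C_1 ≅ Z^6, C_2 ≅ Z^4.

The boundary map ∂_1: C_1 → C_0 sends each edge [p,q] (with p < q) to q − p. For instance
  ∂RS = S − R.
As a 4×6 matrix over Z this has rank 3, with invariant factors (1,1,1).

The boundary map ∂_2: C_2 → C_1 acts by ∂[p,q,r] = [q,r] − [p,r] + [p,q]. For instance
  ∂QRS = RS − QS + QR,
  ∂PQS = QS − PS + PQ.
This gives a 6×4 integer matrix of rank 3; reducing to Smith normal form yields diagonal entries (1,1,1).

From H_k ≅ ker(∂_k) / im(∂_{k+1}) we obtain:

  H_1: rank ker ∂_1 − rank ∂_2 = (6 − 3) − 3 = 0, and the invariant factors of ∂_2 are all 1, so H_1 ≅ 0.

H_1 = 0.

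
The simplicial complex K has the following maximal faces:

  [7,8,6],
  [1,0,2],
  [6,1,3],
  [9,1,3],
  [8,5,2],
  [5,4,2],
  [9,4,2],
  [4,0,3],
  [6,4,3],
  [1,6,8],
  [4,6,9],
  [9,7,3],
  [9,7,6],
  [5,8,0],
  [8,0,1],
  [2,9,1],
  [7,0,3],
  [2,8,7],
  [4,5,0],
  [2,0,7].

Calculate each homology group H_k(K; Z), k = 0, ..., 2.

H_0 ≅ Z,  H_1 ≅ Z × Z/2,  H_2 = 0.

Fix the vertex order 0 < 1 < 2 < 3 < 4 < 5 < 6 < 7 < 8 < 9 and write every simplex with vertices in increasing order. Then dim K = 2 and the simplices of K are:

  0-simplices (10): [0], [1], [2], [3], [4], [5], [6], [7], [8], [9]
  1-simplices (30): (30 of them)
  2-simplices (20): (20 of them)

so the chain groups are C_0 ≅ Z^10, C_1 ≅ Z^30, C_2 ≅ Z^20.

∂_1: C_1 → C_0 maps an edge to its endpoints' difference, ∂[p,q] = q − p.
The 10×30 boundary matrix has rank 9 and Smith normal form diag(1,1,1,1,1,1,1,1,1).

Boundary ∂_2: C_2 → C_1 acts by ∂[p,q,r] = [q,r] − [p,r] + [p,q]. For instance
  ∂[1,6,8] = [6,8] − [1,8] + [1,6],
  ∂[0,4,5] = [4,5] − [0,5] + [0,4].
The 30×20 boundary matrix has rank 20 and Smith normal form diag(1,1,1,1,1,1,1,1,1,1,1,1,1,1,1,1,1,1,1,2).

Computing H_k = (kernel of ∂_k) / (image of ∂_{k+1}):

  H_0: rank C_0 − rank ∂_1 = 10 − 9 = 1, and the invariant factors of ∂_1 are all 1, so H_0 = Z.
  H_1: rank ker ∂_1 − rank ∂_2 = (30 − 9) − 20 = 1, and ∂_2 has invariant factor 2 > 1, so H_1 = Z × Z/2.
  H_2: rank ker ∂_2 − rank ∂_3 = (20 − 20) − 0 = 0, and there is no ∂_3, so H_2 = 0.

As a check, the Euler characteristic is 10 − 30 + 20 = 0, which agrees with 1 − 1 + 0 = 0.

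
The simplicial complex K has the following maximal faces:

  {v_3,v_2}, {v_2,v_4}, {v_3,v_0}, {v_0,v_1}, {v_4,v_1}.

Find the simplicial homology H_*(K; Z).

H_0 = Z,  H_1 = Z.

Fix the vertex order v_0 < v_1 < v_2 < v_3 < v_4 and write every simplex with vertices in increasing order. Then dim K = 1 and the simplices of K are:

  0-simplices (5): [v_0], [v_1], [v_2], [v_3], [v_4]
  1-simplices (5): [v_0,v_1], [v_0,v_3], [v_1,v_4], [v_2,v_3], [v_2,v_4]

giving chain groups C_0 ≅ Z^5, C_1 ≅ Z^5.

Boundary ∂_1: C_1 → C_0 sends each edge [p,q] (with p < q) to q − p. For instance
  ∂[v_2,v_3] = [v_3] − [v_2].
As a 5×5 matrix over Z this has rank 4, with invariant factors (1,1,1,1).

Computing H_k = (kernel of ∂_k) / (image of ∂_{k+1}):

  H_0: rank C_0 − rank ∂_1 = 5 − 4 = 1, and the invariant factors of ∂_1 are all 1, so H_0 = Z.
  H_1: rank ker ∂_1 − rank ∂_2 = (5 − 4) − 0 = 1, and there is no ∂_2, so H_1 = Z.

As a check, the Euler characteristic is 5 − 5 = 0, which agrees with 1 − 1 = 0.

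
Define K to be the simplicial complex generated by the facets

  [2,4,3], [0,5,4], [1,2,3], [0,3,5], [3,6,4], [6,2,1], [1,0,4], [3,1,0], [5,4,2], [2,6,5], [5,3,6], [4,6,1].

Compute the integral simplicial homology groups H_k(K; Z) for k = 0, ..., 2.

Fix the vertex order 0 < 1 < 2 < 3 < 4 < 5 < 6 and write every simplex with vertices in increasing order. Then dim K = 2 and the simplices of K are:

  0-simplices (7): [0], [1], [2], [3], [4], [5], [6]
  1-simplices (18): [0,1], [0,3], [0,4], [0,5], [1,2], [1,3], [1,4], [1,6], [2,3], [2,4], [2,5], [2,6], [3,4], [3,5], [3,6], [4,5], [4,6], [5,6]
  2-simplices (12): [0,1,3], [0,1,4], [0,3,5], [0,4,5], [1,2,3], [1,2,6], [1,4,6], [2,3,4], [2,4,5], [2,5,6], [3,4,6], [3,5,6]

giving chain groups C_0 ≅ Z^7, C_1 ≅ Z^18, C_2 ≅ Z^12.

∂_1: C_1 → C_0 is given by ∂[p,q] = [q] − [p]. For instance
  ∂[3,4] = [4] − [3].
The 7×18 boundary matrix has rank 6 and Smith normal form diag(1,1,1,1,1,1).

∂_2: C_2 → C_1 acts by ∂[p,q,r] = [q,r] − [p,r] + [p,q]. For instance
  ∂[1,2,3] = [2,3] − [1,3] + [1,2],
  ∂[0,3,5] = [3,5] − [0,5] + [0,3].
The resulting 18×12 matrix has rank 12, and its Smith normal form has invariant factors (1,1,1,1,1,1,1,1,1,1,1,2).

Computing H_k = (kernel of ∂_k) / (image of ∂_{k+1}):

  H_0: rank C_0 − rank ∂_1 = 7 − 6 = 1, and the invariant factors of ∂_1 are all 1, so H_0 ≅ Z.
  H_1: rank ker ∂_1 − rank ∂_2 = (18 − 6) − 12 = 0, and ∂_2 has invariant factor 2 > 1, so H_1 ≅ Z/2Z.
  H_2: rank ker ∂_2 − rank ∂_3 = (12 − 12) − 0 = 0, and there is no ∂_3, so H_2 ≅ 0.

As a check, the Euler characteristic is 7 − 18 + 12 = 1, which agrees with 1 − 0 + 0 = 1.

H_0 ≅ Z,  H_1 ≅ Z/2Z,  H_2 = 0.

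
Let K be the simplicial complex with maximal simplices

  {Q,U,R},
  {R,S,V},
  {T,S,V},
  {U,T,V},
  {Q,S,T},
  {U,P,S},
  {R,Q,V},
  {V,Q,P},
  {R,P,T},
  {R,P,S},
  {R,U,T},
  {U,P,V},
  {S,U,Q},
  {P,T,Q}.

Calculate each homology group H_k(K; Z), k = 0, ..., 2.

Take the total order P < Q < R < S < T < U < V on the vertex set. Then K (dimension 2) consists of the simplices:

  0-simplices (7): P, Q, R, S, T, U, V
  1-simplices (21): PQ, PR, PS, PT, PU, PV, QR, QS, QT, QU, QV, RS, RT, RU, RV, ST, SU, SV, TU, TV, UV
  2-simplices (14): PQT, PQV, PRS, PRT, PSU, PUV, QRU, QRV, QST, QSU, RSV, RTU, STV, TUV

Hence C_0 ≅ Z^7, C_1 ≅ Z^21, C_2 ≅ Z^14.

Boundary ∂_1: C_1 → C_0 sends each edge [p,q] (with p < q) to q − p.
The 7×21 boundary matrix has rank 6 and Smith normal form diag(1,1,1,1,1,1).

∂_2: C_2 → C_1 acts by ∂[p,q,r] = [q,r] − [p,r] + [p,q]. For instance
  ∂PRS = RS − PS + PR,
  ∂PQT = QT − PT + PQ.
The 21×14 boundary matrix has rank 13 and Smith normal form diag(1,1,1,1,1,1,1,1,1,1,1,1,1).

From H_k ≅ ker(∂_k) / im(∂_{k+1}) we obtain:

  H_0: rank C_0 − rank ∂_1 = 7 − 6 = 1, and the invariant factors of ∂_1 are all 1, so H_0 ≅ Z.
  H_1: rank ker ∂_1 − rank ∂_2 = (21 − 6) − 13 = 2, and the invariant factors of ∂_2 are all 1, so H_1 ≅ Z^2.
  H_2: rank ker ∂_2 − rank ∂_3 = (14 − 13) − 0 = 1, and there is no ∂_3, so H_2 ≅ Z.

H_0 = Z,  H_1 = Z^2,  H_2 = Z.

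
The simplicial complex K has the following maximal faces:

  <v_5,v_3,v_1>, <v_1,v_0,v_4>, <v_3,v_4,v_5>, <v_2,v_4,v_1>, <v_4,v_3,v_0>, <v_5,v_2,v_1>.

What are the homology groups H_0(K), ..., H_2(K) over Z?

We work with the vertex ordering v_0 < v_1 < v_2 < v_3 < v_4 < v_5. The simplices of K, each written with vertices in increasing order, are:

  0-simplices (6): [v_0], [v_1], [v_2], [v_3], [v_4], [v_5]
  1-simplices (12): [v_0,v_1], [v_0,v_3], [v_0,v_4], [v_1,v_2], [v_1,v_3], [v_1,v_4], [v_1,v_5], [v_2,v_4], [v_2,v_5], [v_3,v_4], [v_3,v_5], [v_4,v_5]
  2-simplices (6): [v_0,v_1,v_4], [v_0,v_3,v_4], [v_1,v_2,v_4], [v_1,v_2,v_5], [v_1,v_3,v_5], [v_3,v_4,v_5]

so the chain groups are C_0 ≅ Z^6, C_1 ≅ Z^12, C_2 ≅ Z^6.

The boundary map ∂_1: C_1 → C_0 is given by ∂[p,q] = [q] − [p]. For instance
  ∂[v_0,v_3] = [v_3] − [v_0].
As a 6×12 matrix over Z this has rank 5, with invariant factors (1,1,1,1,1).

The boundary map ∂_2: C_2 → C_1 maps a triangle to the signed sum of its edges. For instance
  ∂[v_1,v_2,v_5] = [v_2,v_5] − [v_1,v_5] + [v_1,v_2],
  ∂[v_1,v_3,v_5] = [v_3,v_5] − [v_1,v_5] + [v_1,v_3].
The resulting 12×6 matrix has rank 6, and its Smith normal form has invariant factors (1,1,1,1,1,1).

Reading off H_k = ker ∂_k / im ∂_{k+1}:

  H_0: rank C_0 − rank ∂_1 = 6 − 5 = 1, and the invariant factors of ∂_1 are all 1, so H_0 ≅ Z.
  H_1: rank ker ∂_1 − rank ∂_2 = (12 − 5) − 6 = 1, and the invariant factors of ∂_2 are all 1, so H_1 ≅ Z.
  H_2: rank ker ∂_2 − rank ∂_3 = (6 − 6) − 0 = 0, and there is no ∂_3, so H_2 ≅ 0.

As a check, the Euler characteristic is 6 − 12 + 6 = 0, which agrees with 1 − 1 + 0 = 0.

H_0 ≅ Z,  H_1 ≅ Z,  H_2 = 0.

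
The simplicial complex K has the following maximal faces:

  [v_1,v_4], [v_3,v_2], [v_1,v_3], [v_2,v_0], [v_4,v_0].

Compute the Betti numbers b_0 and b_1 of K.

We work with the vertex ordering v_0 < v_1 < v_2 < v_3 < v_4. The simplices of K, each written with vertices in increasing order, are:

  0-simplices (5): [v_0], [v_1], [v_2], [v_3], [v_4]
  1-simplices (5): [v_0,v_2], [v_0,v_4], [v_1,v_3], [v_1,v_4], [v_2,v_3]

Hence C_0 ≅ Z^5, C_1 ≅ Z^5.

The boundary map ∂_1: C_1 → C_0 maps an edge to its endpoints' difference, ∂[p,q] = q − p. For instance
  ∂[v_0,v_2] = [v_2] − [v_0].
As a 5×5 matrix over Z this has rank 4, with invariant factors (1,1,1,1).

Computing H_k = (kernel of ∂_k) / (image of ∂_{k+1}):

  H_0: rank C_0 − rank ∂_1 = 5 − 4 = 1, and the invariant factors of ∂_1 are all 1, so H_0 ≅ Z.
  H_1: rank ker ∂_1 − rank ∂_2 = (5 − 4) − 0 = 1, and there is no ∂_2, so H_1 ≅ Z.

As a check, the Euler characteristic is 5 − 5 = 0, which agrees with 1 − 1 = 0.

Hence the Betti numbers are b_0 = 1, b_1 = 1.

b_0 = 1, b_1 = 1.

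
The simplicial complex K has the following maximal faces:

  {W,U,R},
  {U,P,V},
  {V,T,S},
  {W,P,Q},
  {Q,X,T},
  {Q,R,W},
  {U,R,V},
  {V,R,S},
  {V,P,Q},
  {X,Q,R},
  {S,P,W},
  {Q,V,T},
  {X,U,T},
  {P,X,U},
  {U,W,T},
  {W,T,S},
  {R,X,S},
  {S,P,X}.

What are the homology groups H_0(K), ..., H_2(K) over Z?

H_0 ≅ Z,  H_1 ≅ Z^2,  H_2 ≅ Z.

Take the total order P < Q < R < S < T < U < V < W < X on the vertex set. Then K (dimension 2) consists of the simplices:

  0-simplices (9): P, Q, R, S, T, U, V, W, X
  1-simplices (27): PQ, PS, PU, PV, PW, PX, QR, QT, QV, QW, QX, RS, RU, RV, RW, RX, ST, SV, SW, SX, TU, TV, TW, TX, UV, UW, UX
  2-simplices (18): PQV, PQW, PSW, PSX, PUV, PUX, QRW, QRX, QTV, QTX, RSV, RSX, RUV, RUW, STV, STW, TUW, TUX

Hence C_0 ≅ Z^9, C_1 ≅ Z^27, C_2 ≅ Z^18.

The boundary map ∂_1: C_1 → C_0 is given by ∂[p,q] = [q] − [p].
The 9×27 boundary matrix has rank 8 and Smith normal form diag(1,1,1,1,1,1,1,1).

∂_2: C_2 → C_1 acts by ∂[p,q,r] = [q,r] − [p,r] + [p,q]. For instance
  ∂PSX = SX − PX + PS,
  ∂STW = TW − SW + ST.
This gives a 27×18 integer matrix of rank 17; reducing to Smith normal form yields diagonal entries (1,1,1,1,1,1,1,1,1,1,1,1,1,1,1,1,1).

Reading off H_k = ker ∂_k / im ∂_{k+1}:

  H_0: rank C_0 − rank ∂_1 = 9 − 8 = 1, and the invariant factors of ∂_1 are all 1, so H_0 ≅ Z.
  H_1: rank ker ∂_1 − rank ∂_2 = (27 − 8) − 17 = 2, and the invariant factors of ∂_2 are all 1, so H_1 ≅ Z^2.
  H_2: rank ker ∂_2 − rank ∂_3 = (18 − 17) − 0 = 1, and there is no ∂_3, so H_2 ≅ Z.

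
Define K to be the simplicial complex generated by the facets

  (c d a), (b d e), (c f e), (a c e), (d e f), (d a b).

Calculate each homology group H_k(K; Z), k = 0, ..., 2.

Order the vertices as a < b < c < d < e < f. Listing each simplex with vertices in this order, K has dimension 2 with simplices:

  0-simplices (6): a, b, c, d, e, f
  1-simplices (12): ab, ac, ad, ae, bd, be, cd, ce, cf, de, df, ef
  2-simplices (6): abd, acd, ace, bde, cef, def

so the chain groups are C_0 ≅ Z^6, C_1 ≅ Z^12, C_2 ≅ Z^6.

The boundary map ∂_1: C_1 → C_0 is given by ∂[p,q] = [q] − [p]. For instance
  ∂ad = d − a.
As a 6×12 matrix over Z this has rank 5, with invariant factors (1,1,1,1,1).

Boundary ∂_2: C_2 → C_1 sends each 2-simplex [p,q,r] to [q,r] − [p,r] + [p,q]. For instance
  ∂acd = cd − ad + ac,
  ∂def = ef − df + de.
The 12×6 boundary matrix has rank 6 and Smith normal form diag(1,1,1,1,1,1).

Now H_k = ker ∂_k / im ∂_{k+1}, so:

  H_0: rank C_0 − rank ∂_1 = 6 − 5 = 1, and the invariant factors of ∂_1 are all 1, so H_0 ≅ Z.
  H_1: rank ker ∂_1 − rank ∂_2 = (12 − 5) − 6 = 1, and the invariant factors of ∂_2 are all 1, so H_1 ≅ Z.
  H_2: rank ker ∂_2 − rank ∂_3 = (6 − 6) − 0 = 0, and there is no ∂_3, so H_2 ≅ 0.

H_0 ≅ Z,  H_1 ≅ Z,  H_2 = 0.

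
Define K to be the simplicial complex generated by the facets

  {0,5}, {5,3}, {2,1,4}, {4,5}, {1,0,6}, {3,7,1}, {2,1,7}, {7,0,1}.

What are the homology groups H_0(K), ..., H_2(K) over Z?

K has 8 vertices, 14 edges, 5 triangles.
rank ∂_0 = 0, rank ∂_1 = 7 ⇒ b_0 = 8 − 0 − 7 = 1; all invariant factors of ∂_1 are 1 so no torsion. So H_0 ≅ Z.
rank ∂_1 = 7, rank ∂_2 = 5 ⇒ b_1 = 14 − 7 − 5 = 2; all invariant factors of ∂_2 are 1 so no torsion. So H_1 ≅ Z^2.
rank ∂_2 = 5, rank ∂_3 = 0 ⇒ b_2 = 5 − 5 − 0 = 0. So H_2 ≅ 0.

H_0 = Z,  H_1 = Z^2,  H_2 = 0.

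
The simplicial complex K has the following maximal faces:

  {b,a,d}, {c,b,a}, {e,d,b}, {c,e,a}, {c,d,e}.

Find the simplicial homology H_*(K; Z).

Order the vertices as a < b < c < d < e. Listing each simplex with vertices in this order, K has dimension 2 with simplices:

  0-simplices (5): a, b, c, d, e
  1-simplices (10): ab, ac, ad, ae, bc, bd, be, cd, ce, de
  2-simplices (5): abc, abd, ace, bde, cde

giving chain groups C_0 ≅ Z^5, C_1 ≅ Z^10, C_2 ≅ Z^5.

Boundary ∂_1: C_1 → C_0 sends each edge [p,q] (with p < q) to q − p. For instance
  ∂ce = e − c.
The resulting 5×10 matrix has rank 4, and its Smith normal form has invariant factors (1,1,1,1).

Boundary ∂_2: C_2 → C_1 acts by ∂[p,q,r] = [q,r] − [p,r] + [p,q]. For instance
  ∂abc = bc − ac + ab,
  ∂abd = bd − ad + ab.
This gives a 10×5 integer matrix of rank 5; reducing to Smith normal form yields diagonal entries (1,1,1,1,1).

Reading off H_k = ker ∂_k / im ∂_{k+1}:

  H_0: rank C_0 − rank ∂_1 = 5 − 4 = 1, and the invariant factors of ∂_1 are all 1, so H_0 = Z.
  H_1: rank ker ∂_1 − rank ∂_2 = (10 − 4) − 5 = 1, and the invariant factors of ∂_2 are all 1, so H_1 = Z.
  H_2: rank ker ∂_2 − rank ∂_3 = (5 − 5) − 0 = 0, and there is no ∂_3, so H_2 = 0.

As a check, the Euler characteristic is 5 − 10 + 5 = 0, which agrees with 1 − 1 + 0 = 0.

H_0 = Z,  H_1 = Z,  H_2 = 0.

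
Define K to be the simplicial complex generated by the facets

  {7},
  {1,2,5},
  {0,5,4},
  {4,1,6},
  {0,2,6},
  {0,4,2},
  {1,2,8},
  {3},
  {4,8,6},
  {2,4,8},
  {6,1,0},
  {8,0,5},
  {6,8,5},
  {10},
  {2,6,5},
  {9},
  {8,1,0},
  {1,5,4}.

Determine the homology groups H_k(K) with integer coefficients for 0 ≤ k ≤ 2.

H_0 ≅ Z^5,  H_1 ≅ Z^2,  H_2 ≅ Z.

We work with the vertex ordering 0 < 1 < 2 < 3 < 4 < 5 < 6 < 7 < 8 < 9 < 10. The simplices of K, each written with vertices in increasing order, are:

  0-simplices (11): [0], [1], [2], [3], [4], [5], [6], [7], [8], [9], [10]
  1-simplices (21): [0,1], [0,2], [0,4], [0,5], [0,6], [0,8], [1,2], [1,4], [1,5], [1,6], [1,8], [2,4], [2,5], [2,6], [2,8], [4,5], [4,6], [4,8], [5,6], [5,8], [6,8]
  2-simplices (14): [0,1,6], [0,1,8], [0,2,4], [0,2,6], [0,4,5], [0,5,8], [1,2,5], [1,2,8], [1,4,5], [1,4,6], [2,4,8], [2,5,6], [4,6,8], [5,6,8]

Hence C_0 ≅ Z^11, C_1 ≅ Z^21, C_2 ≅ Z^14.

The boundary map ∂_1: C_1 → C_0 maps an edge to its endpoints' difference, ∂[p,q] = q − p. For instance
  ∂[0,4] = [4] − [0].
As a 11×21 matrix over Z this has rank 6, with invariant factors (1,1,1,1,1,1).

∂_2: C_2 → C_1 sends each 2-simplex [p,q,r] to [q,r] − [p,r] + [p,q]. For instance
  ∂[1,4,6] = [4,6] − [1,6] + [1,4],
  ∂[2,5,6] = [5,6] − [2,6] + [2,5].
The 21×14 boundary matrix has rank 13 and Smith normal form diag(1,1,1,1,1,1,1,1,1,1,1,1,1).

Reading off H_k = ker ∂_k / im ∂_{k+1}:

  H_0: rank C_0 − rank ∂_1 = 11 − 6 = 5, and the invariant factors of ∂_1 are all 1, so H_0 ≅ Z^5.
  H_1: rank ker ∂_1 − rank ∂_2 = (21 − 6) − 13 = 2, and the invariant factors of ∂_2 are all 1, so H_1 ≅ Z^2.
  H_2: rank ker ∂_2 − rank ∂_3 = (14 − 13) − 0 = 1, and there is no ∂_3, so H_2 ≅ Z.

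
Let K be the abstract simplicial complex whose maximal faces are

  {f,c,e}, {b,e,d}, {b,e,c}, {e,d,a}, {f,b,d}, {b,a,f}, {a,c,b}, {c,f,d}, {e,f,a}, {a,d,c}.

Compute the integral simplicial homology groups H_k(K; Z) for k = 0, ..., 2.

Order the vertices as a < b < c < d < e < f. Listing each simplex with vertices in this order, K has dimension 2 with simplices:

  0-simplices (6): a, b, c, d, e, f
  1-simplices (15): ab, ac, ad, ae, af, bc, bd, be, bf, cd, ce, cf, de, df, ef
  2-simplices (10): abc, abf, acd, ade, aef, bce, bde, bdf, cdf, cef

so the chain groups are C_0 ≅ Z^6, C_1 ≅ Z^15, C_2 ≅ Z^10.

The boundary map ∂_1: C_1 → C_0 is given by ∂[p,q] = [q] − [p]. For instance
  ∂cd = d − c.
As a 6×15 matrix over Z this has rank 5, with invariant factors (1,1,1,1,1).

Boundary ∂_2: C_2 → C_1 sends each 2-simplex [p,q,r] to [q,r] − [p,r] + [p,q]. For instance
  ∂abf = bf − af + ab,
  ∂cdf = df − cf + cd.
This gives a 15×10 integer matrix of rank 10; reducing to Smith normal form yields diagonal entries (1,1,1,1,1,1,1,1,1,2).

From H_k ≅ ker(∂_k) / im(∂_{k+1}) we obtain:

  H_0: rank C_0 − rank ∂_1 = 6 − 5 = 1, and the invariant factors of ∂_1 are all 1, so H_0 ≅ Z.
  H_1: rank ker ∂_1 − rank ∂_2 = (15 − 5) − 10 = 0, and ∂_2 has invariant factor 2 > 1, so H_1 ≅ Z_2.
  H_2: rank ker ∂_2 − rank ∂_3 = (10 − 10) − 0 = 0, and there is no ∂_3, so H_2 ≅ 0.

As a check, the Euler characteristic is 6 − 15 + 10 = 1, which agrees with 1 − 0 + 0 = 1.
(K is a triangulation of the real projective plane RP^2.)

H_0 = Z,  H_1 = Z_2,  H_2 = 0.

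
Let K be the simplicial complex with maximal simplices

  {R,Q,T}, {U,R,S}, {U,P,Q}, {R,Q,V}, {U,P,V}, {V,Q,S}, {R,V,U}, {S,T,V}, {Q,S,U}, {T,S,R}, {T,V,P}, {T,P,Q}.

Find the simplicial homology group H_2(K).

We work with the vertex ordering P < Q < R < S < T < U < V. The simplices of K, each written with vertices in increasing order, are:

  0-simplices (7): P, Q, R, S, T, U, V
  1-simplices (18): PQ, PT, PU, PV, QR, QS, QT, QU, QV, RS, RT, RU, RV, ST, SU, SV, TV, UV
  2-simplices (12): PQT, PQU, PTV, PUV, QRT, QRV, QSU, QSV, RST, RSU, RUV, STV

giving chain groups C_0 ≅ Z^7, C_1 ≅ Z^18, C_2 ≅ Z^12.

∂_1: C_1 → C_0 sends each edge [p,q] (with p < q) to q − p.
As a 7×18 matrix over Z this has rank 6, with invariant factors (1,1,1,1,1,1).

∂_2: C_2 → C_1 acts by ∂[p,q,r] = [q,r] − [p,r] + [p,q]. For instance
  ∂RUV = UV − RV + RU,
  ∂QRV = RV − QV + QR.
The resulting 18×12 matrix has rank 12, and its Smith normal form has invariant factors (1,1,1,1,1,1,1,1,1,1,1,2).

Computing H_k = (kernel of ∂_k) / (image of ∂_{k+1}):

  H_2: rank ker ∂_2 − rank ∂_3 = (12 − 12) − 0 = 0, and there is no ∂_3, so H_2 = 0.

H_2 ≅ 0.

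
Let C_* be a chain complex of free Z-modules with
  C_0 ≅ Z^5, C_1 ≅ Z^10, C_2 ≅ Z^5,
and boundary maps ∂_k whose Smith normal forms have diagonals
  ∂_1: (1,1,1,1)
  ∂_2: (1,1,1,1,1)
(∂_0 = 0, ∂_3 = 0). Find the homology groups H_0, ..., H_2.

H_0 = Z,  H_1 = Z,  H_2 = 0.

H_0: b_0 = 5 − 0 − 4 = 1; torsion from ∂_1 factors > 1: none. So H_0 = Z.
H_1: b_1 = 10 − 4 − 5 = 1; torsion from ∂_2 factors > 1: none. So H_1 = Z.
H_2: b_2 = 5 − 5 − 0 = 0; torsion from ∂_3 factors > 1: none. So H_2 = 0.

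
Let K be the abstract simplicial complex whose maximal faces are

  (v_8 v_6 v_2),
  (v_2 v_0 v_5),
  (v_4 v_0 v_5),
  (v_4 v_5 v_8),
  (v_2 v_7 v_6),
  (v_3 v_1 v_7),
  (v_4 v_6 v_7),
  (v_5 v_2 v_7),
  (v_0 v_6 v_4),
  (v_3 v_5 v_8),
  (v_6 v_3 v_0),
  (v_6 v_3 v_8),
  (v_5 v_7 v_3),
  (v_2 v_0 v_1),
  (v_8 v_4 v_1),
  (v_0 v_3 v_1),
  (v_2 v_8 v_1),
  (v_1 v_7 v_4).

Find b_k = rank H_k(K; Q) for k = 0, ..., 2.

b_0 = 1, b_1 = 2, b_2 = 1.

Order the vertices as v_0 < v_1 < v_2 < v_3 < v_4 < v_5 < v_6 < v_7 < v_8. Listing each simplex with vertices in this order, K has dimension 2 with simplices:

  0-simplices (9): [v_0], [v_1], [v_2], [v_3], [v_4], [v_5], [v_6], [v_7], [v_8]
  1-simplices (27): (27 of them)
  2-simplices (18): (18 of them)

giving chain groups C_0 ≅ Z^9, C_1 ≅ Z^27, C_2 ≅ Z^18.

∂_1: C_1 → C_0 sends each edge [p,q] (with p < q) to q − p.
This gives a 9×27 integer matrix of rank 8; reducing to Smith normal form yields diagonal entries (1,1,1,1,1,1,1,1).

Boundary ∂_2: C_2 → C_1 maps a triangle to the signed sum of its edges. For instance
  ∂[v_0,v_1,v_3] = [v_1,v_3] − [v_0,v_3] + [v_0,v_1],
  ∂[v_1,v_4,v_7] = [v_4,v_7] − [v_1,v_7] + [v_1,v_4].
The resulting 27×18 matrix has rank 17, and its Smith normal form has invariant factors (1,1,1,1,1,1,1,1,1,1,1,1,1,1,1,1,1).

Reading off H_k = ker ∂_k / im ∂_{k+1}:

  H_0: rank C_0 − rank ∂_1 = 9 − 8 = 1, and the invariant factors of ∂_1 are all 1, so H_0 = Z.
  H_1: rank ker ∂_1 − rank ∂_2 = (27 − 8) − 17 = 2, and the invariant factors of ∂_2 are all 1, so H_1 = Z^2.
  H_2: rank ker ∂_2 − rank ∂_3 = (18 − 17) − 0 = 1, and there is no ∂_3, so H_2 = Z.

Hence the Betti numbers are b_0 = 1, b_1 = 2, b_2 = 1.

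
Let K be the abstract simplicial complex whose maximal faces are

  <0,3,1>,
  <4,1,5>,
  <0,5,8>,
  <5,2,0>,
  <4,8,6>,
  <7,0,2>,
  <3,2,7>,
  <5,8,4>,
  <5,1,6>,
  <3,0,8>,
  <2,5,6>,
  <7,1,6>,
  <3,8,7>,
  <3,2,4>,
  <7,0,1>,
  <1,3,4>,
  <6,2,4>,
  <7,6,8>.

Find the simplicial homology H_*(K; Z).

Order the vertices as 0 < 1 < 2 < 3 < 4 < 5 < 6 < 7 < 8. Listing each simplex with vertices in this order, K has dimension 2 with simplices:

  0-simplices (9): [0], [1], [2], [3], [4], [5], [6], [7], [8]
  1-simplices (27): (27 of them)
  2-simplices (18): [0,1,3], [0,1,7], [0,2,5], [0,2,7], [0,3,8], [0,5,8], [1,3,4], [1,4,5], [1,5,6], [1,6,7], [2,3,4], [2,3,7], [2,4,6], [2,5,6], [3,7,8], [4,5,8], [4,6,8], [6,7,8]

giving chain groups C_0 ≅ Z^9, C_1 ≅ Z^27, C_2 ≅ Z^18.

The boundary map ∂_1: C_1 → C_0 is given by ∂[p,q] = [q] − [p].
The resulting 9×27 matrix has rank 8, and its Smith normal form has invariant factors (1,1,1,1,1,1,1,1).

The boundary map ∂_2: C_2 → C_1 maps a triangle to the signed sum of its edges. For instance
  ∂[0,1,3] = [1,3] − [0,3] + [0,1],
  ∂[3,7,8] = [7,8] − [3,8] + [3,7].
As a 27×18 matrix over Z this has rank 18, with invariant factors (1,1,1,1,1,1,1,1,1,1,1,1,1,1,1,1,1,2).

From H_k ≅ ker(∂_k) / im(∂_{k+1}) we obtain:

  H_0: rank C_0 − rank ∂_1 = 9 − 8 = 1, and the invariant factors of ∂_1 are all 1, so H_0 = Z.
  H_1: rank ker ∂_1 − rank ∂_2 = (27 − 8) − 18 = 1, and ∂_2 has invariant factor 2 > 1, so H_1 = Z × Z/2.
  H_2: rank ker ∂_2 − rank ∂_3 = (18 − 18) − 0 = 0, and there is no ∂_3, so H_2 = 0.

As a check, the Euler characteristic is 9 − 27 + 18 = 0, which agrees with 1 − 1 + 0 = 0.

H_0 = Z,  H_1 = Z × Z/2,  H_2 = 0.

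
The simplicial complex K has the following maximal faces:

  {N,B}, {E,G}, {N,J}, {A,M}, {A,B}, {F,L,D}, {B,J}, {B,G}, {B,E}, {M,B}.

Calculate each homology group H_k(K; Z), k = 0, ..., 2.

H_0 ≅ Z^2,  H_1 ≅ Z^3,  H_2 = 0.

Fix the vertex order A < B < D < E < F < G < J < L < M < N and write every simplex with vertices in increasing order. Then dim K = 2 and the simplices of K are:

  0-simplices (10): A, B, D, E, F, G, J, L, M, N
  1-simplices (12): AB, AM, BE, BG, BJ, BM, BN, DF, DL, EG, FL, JN
  2-simplices (1): DFL

Hence C_0 ≅ Z^10, C_1 ≅ Z^12, C_2 ≅ Z^1.

∂_1: C_1 → C_0 maps an edge to its endpoints' difference, ∂[p,q] = q − p.
The 10×12 boundary matrix has rank 8 and Smith normal form diag(1,1,1,1,1,1,1,1).

Boundary ∂_2: C_2 → C_1 sends each 2-simplex [p,q,r] to [q,r] − [p,r] + [p,q]. For instance
  ∂DFL = FL − DL + DF.
The resulting 12×1 matrix has rank 1, and its Smith normal form has invariant factors (1).

Reading off H_k = ker ∂_k / im ∂_{k+1}:

  H_0: rank C_0 − rank ∂_1 = 10 − 8 = 2, and the invariant factors of ∂_1 are all 1, so H_0 ≅ Z^2.
  H_1: rank ker ∂_1 − rank ∂_2 = (12 − 8) − 1 = 3, and the invariant factors of ∂_2 are all 1, so H_1 ≅ Z^3.
  H_2: rank ker ∂_2 − rank ∂_3 = (1 − 1) − 0 = 0, and there is no ∂_3, so H_2 ≅ 0.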